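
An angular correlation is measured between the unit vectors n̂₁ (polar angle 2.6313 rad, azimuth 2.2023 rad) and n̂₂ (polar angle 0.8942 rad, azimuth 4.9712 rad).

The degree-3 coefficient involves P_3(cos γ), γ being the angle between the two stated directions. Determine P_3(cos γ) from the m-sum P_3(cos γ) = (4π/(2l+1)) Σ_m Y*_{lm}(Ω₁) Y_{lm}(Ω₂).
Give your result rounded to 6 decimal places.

Addition theorem: P_3(cos γ) = (4π/7) Σ_m Y*_{lm}(Ω₁) Y_{lm}(Ω₂), m = −3…3:
  [-3]  conj(Y_{3,-3})(Ω₁) = +0.046091+0.015464i ; Y_{3,-3}(Ω₂) = -0.138587-0.141094i ; Δ = -0.004206-0.008646i
  [-2]  conj(Y_{3,-2})(Ω₁) = +0.064453+0.202752i ; Y_{3,-2}(Ω₂) = -0.338066+0.192498i ; Δ = -0.060819-0.056137i
  [-1]  conj(Y_{3,-1})(Ω₁) = -0.261598+0.357657i ; Y_{3,-1}(Ω₂) = +0.061929+0.233917i ; Δ = -0.099863-0.039043i
  [+0]  conj(Y_{3,0})(Ω₁) = -0.262841-0.000000i ; Y_{3,0}(Ω₂) = -0.242944+0.000000i ; Δ = +0.063856+0.000000i
  [+1]  conj(Y_{3,1})(Ω₁) = +0.261598+0.357657i ; Y_{3,1}(Ω₂) = -0.061929+0.233917i ; Δ = -0.099863+0.039043i
  [+2]  conj(Y_{3,2})(Ω₁) = +0.064453-0.202752i ; Y_{3,2}(Ω₂) = -0.338066-0.192498i ; Δ = -0.060819+0.056137i
  [+3]  conj(Y_{3,3})(Ω₁) = -0.046091+0.015464i ; Y_{3,3}(Ω₂) = +0.138587-0.141094i ; Δ = -0.004206+0.008646i
Accumulated sum -0.265918+0.000000i; after 4π/(2l+1) scaling, -0.477375+0.000000i ⇒ P_3 = -0.477375

-0.477375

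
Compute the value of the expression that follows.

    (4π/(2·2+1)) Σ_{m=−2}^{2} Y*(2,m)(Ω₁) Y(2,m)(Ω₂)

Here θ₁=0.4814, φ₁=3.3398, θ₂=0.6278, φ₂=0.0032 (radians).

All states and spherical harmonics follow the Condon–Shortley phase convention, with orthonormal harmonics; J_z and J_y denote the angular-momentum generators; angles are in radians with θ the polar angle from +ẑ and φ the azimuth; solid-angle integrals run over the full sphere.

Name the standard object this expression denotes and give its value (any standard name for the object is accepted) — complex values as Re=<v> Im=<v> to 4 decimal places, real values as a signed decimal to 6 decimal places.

Legendre polynomial (addition theorem), -0.195531

This sum is the spherical-harmonic addition theorem: it equals the Legendre polynomial P_l(cos γ) of the angle γ between the two directions.
Expand P_2 via completeness: Σ_{m} conj(Y_{2,m}) at Ω₁ times Y_{2,m} at Ω₂ —
  term(m=-2) = 0.01021 + 0.00420j   from Y*(Ω₁)=0.07639 + 0.03198j, Y(Ω₂)=0.13326 - 0.00085j
  term(m=-1) = -0.11423 - 0.02256j   from Y*(Ω₁)=-0.31084 - 0.06243j, Y(Ω₂)=0.36724 - 0.00118j
  term(m=+0) = 0.13024 + 0.00000j   from Y*(Ω₁)=0.42793 + 0.00000j, Y(Ω₂)=0.30435 + 0.00000j
  term(m=+1) = -0.11423 + 0.02256j   from Y*(Ω₁)=0.31084 - 0.06243j, Y(Ω₂)=-0.36724 - 0.00118j
  term(m=+2) = 0.01021 - 0.00420j   from Y*(Ω₁)=0.07639 - 0.03198j, Y(Ω₂)=0.13326 + 0.00085j
Accumulated sum -0.07780 + 0.00000j; after 4π/(2l+1) scaling, -0.19553 + 0.00000j ⇒ P_2 = -0.195531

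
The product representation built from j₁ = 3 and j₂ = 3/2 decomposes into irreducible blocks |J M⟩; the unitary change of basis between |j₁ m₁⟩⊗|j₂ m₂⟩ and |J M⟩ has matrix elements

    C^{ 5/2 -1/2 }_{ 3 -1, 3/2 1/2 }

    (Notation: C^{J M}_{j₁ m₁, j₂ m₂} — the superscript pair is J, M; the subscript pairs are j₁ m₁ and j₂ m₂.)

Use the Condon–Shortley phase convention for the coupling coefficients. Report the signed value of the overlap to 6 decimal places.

√[6·2!4!1!/8! · 2!4!2!1!2!3!] = √(288/35)
  +(−1)^1/∏(1,1,3,1,1,0)! = -1/6  (running -1/6)
  +(−1)^2/∏(2,0,2,0,2,1)! = 1/8  (running -1/24)
⟨..|..⟩ = √(288/35)·(-1/24) = -0.119523

−√(1/70) = -0.119523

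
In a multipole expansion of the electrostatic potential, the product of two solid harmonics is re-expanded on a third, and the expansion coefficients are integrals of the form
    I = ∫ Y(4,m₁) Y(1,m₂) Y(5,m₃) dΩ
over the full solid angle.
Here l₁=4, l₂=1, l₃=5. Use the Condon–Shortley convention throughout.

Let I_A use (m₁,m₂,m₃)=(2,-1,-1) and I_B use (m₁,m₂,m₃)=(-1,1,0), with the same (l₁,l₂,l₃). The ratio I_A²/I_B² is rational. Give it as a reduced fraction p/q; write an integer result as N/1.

3/5

Same 4,1,5: normalisation and zero-m 3j drop out of the ratio.
A: Δ: 0! 8! 2! / 11! → 1/495; sum: t=0:+1/2880 = 1/2880; 3j²(4 1 5; 2 -1 -1) = Δ·Π!·Σ² = 2/165  (sign +1)
B: Δ: 0! 8! 2! / 11! → 1/495; sum: t=0:+1/1440 = 1/1440; 3j²(4 1 5; -1 1 0) = Δ·Π!·Σ² = 2/99  (sign -1)
I_A²/I_B² = (2/165)/(2/99) = 3/5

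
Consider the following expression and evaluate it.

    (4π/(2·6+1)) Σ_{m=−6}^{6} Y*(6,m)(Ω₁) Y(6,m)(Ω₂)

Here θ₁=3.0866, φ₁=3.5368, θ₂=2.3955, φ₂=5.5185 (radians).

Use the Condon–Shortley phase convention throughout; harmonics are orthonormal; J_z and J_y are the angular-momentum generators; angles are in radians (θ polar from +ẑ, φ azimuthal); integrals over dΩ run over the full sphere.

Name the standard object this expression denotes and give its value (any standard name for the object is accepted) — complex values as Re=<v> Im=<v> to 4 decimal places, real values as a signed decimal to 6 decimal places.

This sum is the spherical-harmonic addition theorem: it equals the Legendre polynomial P_l(cos γ) of the angle γ between the two directions.
Term-by-term m-sum for l=6 (normalisation 4π/13 = 0.966644):
  [-6]  conj(Y_{6,-6})(Ω₁) = (-0.000000, 0.000000) ; Y_{6,-6}(Ω₂) = (-0.005857, -0.046883) ; Δ = (0.000000, 0.000000)
  [-5]  conj(Y_{6,-5})(Ω₁) = (-0.000000, 0.000001) ; Y_{6,-5}(Ω₂) = (0.137480, 0.111592) ; Δ = (-0.000000, 0.000000)
  [-4]  conj(Y_{6,-4})(Ω₁) = (-0.000000, 0.000032) ; Y_{6,-4}(Ω₂) = (-0.372244, 0.030912) ; Δ = (-0.000001, -0.000012)
  [-3]  conj(Y_{6,-3})(Ω₁) = (0.000323, 0.000797) ; Y_{6,-3}(Ω₂) = (0.290281, -0.328799) ; Δ = (0.000356, 0.000125)
  [-2]  conj(Y_{6,-2})(Ω₁) = (0.010976, 0.011087) ; Y_{6,-2}(Ω₂) = (0.005530, 0.133416) ; Δ = (-0.001418, 0.001526)
  [-1]  conj(Y_{6,-1})(Ω₁) = (0.164674, 0.068695) ; Y_{6,-1}(Ω₂) = (0.234324, 0.224813) ; Δ = (0.023144, 0.053117)
  [+0]  conj(Y_{6,0})(Ω₁) = (0.985061, -0.000000) ; Y_{6,0}(Ω₂) = (-0.238730, 0.000000) ; Δ = (-0.235164, 0.000000)
  [+1]  conj(Y_{6,1})(Ω₁) = (-0.164674, 0.068695) ; Y_{6,1}(Ω₂) = (-0.234324, 0.224813) ; Δ = (0.023144, -0.053117)
  [+2]  conj(Y_{6,2})(Ω₁) = (0.010976, -0.011087) ; Y_{6,2}(Ω₂) = (0.005530, -0.133416) ; Δ = (-0.001418, -0.001526)
  [+3]  conj(Y_{6,3})(Ω₁) = (-0.000323, 0.000797) ; Y_{6,3}(Ω₂) = (-0.290281, -0.328799) ; Δ = (0.000356, -0.000125)
  [+4]  conj(Y_{6,4})(Ω₁) = (-0.000000, -0.000032) ; Y_{6,4}(Ω₂) = (-0.372244, -0.030912) ; Δ = (-0.000001, 0.000012)
  [+5]  conj(Y_{6,5})(Ω₁) = (0.000000, 0.000001) ; Y_{6,5}(Ω₂) = (-0.137480, 0.111592) ; Δ = (-0.000000, -0.000000)
  [+6]  conj(Y_{6,6})(Ω₁) = (-0.000000, -0.000000) ; Y_{6,6}(Ω₂) = (-0.005857, 0.046883) ; Δ = (0.000000, -0.000000)
Total Σ_m = (-0.191004, -0.000000). Multiply by 0.966644: (-0.184633, -0.000000). P_6(cos γ) = -0.184633

Legendre polynomial (addition theorem), -0.184633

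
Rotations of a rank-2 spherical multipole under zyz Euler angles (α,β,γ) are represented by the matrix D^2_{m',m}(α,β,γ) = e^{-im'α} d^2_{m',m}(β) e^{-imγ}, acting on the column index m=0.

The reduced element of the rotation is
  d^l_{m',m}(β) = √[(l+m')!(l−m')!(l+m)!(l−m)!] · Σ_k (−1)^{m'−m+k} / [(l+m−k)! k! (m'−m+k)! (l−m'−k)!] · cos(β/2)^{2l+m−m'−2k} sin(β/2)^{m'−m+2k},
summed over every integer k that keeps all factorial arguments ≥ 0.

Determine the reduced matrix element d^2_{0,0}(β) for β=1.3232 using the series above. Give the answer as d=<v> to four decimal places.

d=-0.4099

d^2_{0,0}(β=1.3232) via the finite sum:
With c≡cos(β/2)=0.789010 and s≡sin(β/2)=0.614380, N=[2·2·2·2]^{1/2}=4.000000
k: max(0,(0)−(0))=0 … min(2+(0),2−(0))=2
  k=0: (−1)^0·4.0000/(4)·0.7890^4·0.6144^0 = +0.387553
  k=1: (−1)^1·4.0000/(1)·0.7890^2·0.6144^2 = -0.939939
  k=2: (−1)^2·4.0000/(4)·0.7890^0·0.6144^4 = +0.142478
d^2_{0,0}(1.3232) = +0.387553 -0.939939 +0.142478 = -0.409908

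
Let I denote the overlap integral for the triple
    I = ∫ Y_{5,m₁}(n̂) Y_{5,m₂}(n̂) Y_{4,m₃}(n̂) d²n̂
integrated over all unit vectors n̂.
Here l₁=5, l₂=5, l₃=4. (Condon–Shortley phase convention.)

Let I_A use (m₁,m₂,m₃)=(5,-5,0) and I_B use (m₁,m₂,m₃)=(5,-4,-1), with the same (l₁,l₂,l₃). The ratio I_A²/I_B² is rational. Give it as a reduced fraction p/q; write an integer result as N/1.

1/2

l's match ⇒ only the (l;m) 3-j factors differ between A and B.
A: triangle coeff Δ(5,5,4) = 1/3153150; Σ_t [0,0]: t=0:+1/414720 = 1/414720; (3j)²=2/143 [(5 5 4; 5 -5 0)], sign=+1
B: triangle coeff Δ(5,5,4) = 1/3153150; Σ_t [0,0]: t=0:+1/103680 = 1/103680; (3j)²=4/143 [(5 5 4; 5 -4 -1)], sign=-1
I_A²/I_B² = (2/143)/(4/143) = 1/2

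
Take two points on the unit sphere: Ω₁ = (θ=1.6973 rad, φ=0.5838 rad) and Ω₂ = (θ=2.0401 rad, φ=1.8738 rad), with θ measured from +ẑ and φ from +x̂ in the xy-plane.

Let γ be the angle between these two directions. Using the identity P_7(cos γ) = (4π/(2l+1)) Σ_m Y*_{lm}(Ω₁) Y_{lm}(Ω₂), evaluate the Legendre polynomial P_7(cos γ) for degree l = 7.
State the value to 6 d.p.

-0.220644

Summing Y*_{l m}(θ₁,φ₁)·Y_{l m}(θ₂,φ₂) over m ∈ [−7, 7]; prefactor 4π/(2·7+1) = 0.837758:
  m=-7: Y*=-0.276896-0.383149i  Y=+0.191340-0.117372i  product -0.097952-0.040812i
  m=-6: Y*=+0.210444+0.079502i  Y=-0.104225-0.412953i  product +0.010897-0.095190i
  m=-5: Y*=+0.272659-0.061715i  Y=-0.343014-0.019152i  product -0.094708+0.015947i
  m=-4: Y*=-0.173330+0.180765i  Y=+0.025140-0.067039i  product +0.007761+0.016164i
  m=-3: Y*=-0.038521+0.210966i  Y=-0.279694-0.217873i  product +0.056738-0.050613i
  m=-2: Y*=-0.101258-0.237380i  Y=-0.070181+0.048635i  product +0.018651+0.011735i
  m=-1: Y*=-0.157273-0.103897i  Y=-0.094764-0.303118i  product -0.016589+0.057518i
  m=+0: Y*=+0.259832-0.000000i  Y=-0.126888+0.000000i  product -0.032970+0.000000i
  m=+1: Y*=+0.157273-0.103897i  Y=+0.094764-0.303118i  product -0.016589-0.057518i
  m=+2: Y*=-0.101258+0.237380i  Y=-0.070181-0.048635i  product +0.018651-0.011735i
  m=+3: Y*=+0.038521+0.210966i  Y=+0.279694-0.217873i  product +0.056738+0.050613i
  m=+4: Y*=-0.173330-0.180765i  Y=+0.025140+0.067039i  product +0.007761-0.016164i
  m=+5: Y*=-0.272659-0.061715i  Y=+0.343014-0.019152i  product -0.094708-0.015947i
  m=+6: Y*=+0.210444-0.079502i  Y=-0.104225+0.412953i  product +0.010897+0.095190i
  m=+7: Y*=+0.276896-0.383149i  Y=-0.191340-0.117372i  product -0.097952+0.040812i
Σ over m = -0.263374+0.000000i; ×(4π/15) → -0.220644+0.000000i. Real part: -0.220644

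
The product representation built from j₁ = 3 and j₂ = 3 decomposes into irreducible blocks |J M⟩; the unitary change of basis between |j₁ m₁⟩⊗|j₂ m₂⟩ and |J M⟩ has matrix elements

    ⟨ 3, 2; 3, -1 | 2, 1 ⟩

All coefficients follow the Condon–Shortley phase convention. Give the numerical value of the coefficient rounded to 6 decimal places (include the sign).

-0.422577  (= −√(5/28))

√[5·4!2!2!/9! · 5!1!2!4!3!1!] = √(320/7)
  +(−1)^0/∏(0,4,1,2,1,0)! = 1/48  (running 1/48)
  +(−1)^1/∏(1,3,0,1,2,1)! = -1/12  (running -1/16)
⟨..|..⟩ = √(320/7)·(-1/16) = -0.422577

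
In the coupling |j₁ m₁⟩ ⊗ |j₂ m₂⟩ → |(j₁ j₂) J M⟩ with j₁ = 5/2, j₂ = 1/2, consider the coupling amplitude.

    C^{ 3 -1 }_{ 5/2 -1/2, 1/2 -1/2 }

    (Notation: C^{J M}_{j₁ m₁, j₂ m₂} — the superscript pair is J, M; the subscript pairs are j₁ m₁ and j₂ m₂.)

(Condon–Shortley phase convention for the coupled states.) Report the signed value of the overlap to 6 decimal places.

+√(2/3) = +0.816497

triangle: 0!×5!×1!/7! = 120/5040
(j±m)!: 2!×3!×0!×1!×2!×4! = 576
prefactor² = (2J+1)×Δ×N² = 96
  k=0: +1/(0!×0!×3!×0!×2!×1!) = 1/12
Σ = 1/12  ⇒  CG² = 96×(1/12)² = 2/3
CG = +√(2/3) = +0.816497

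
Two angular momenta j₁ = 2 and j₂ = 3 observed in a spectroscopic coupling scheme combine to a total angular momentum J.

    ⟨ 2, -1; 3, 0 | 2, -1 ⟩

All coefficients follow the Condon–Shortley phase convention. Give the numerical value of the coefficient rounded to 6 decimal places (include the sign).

+√(2/7) ≈ +0.534522

triangle: 3!·1!·3!/8! = 36/40320
(j±m)!: 1!·3!·3!·3!·1!·3! = 1296
prefactor² = (2J+1)·Δ·N² = 81/14
  k=2: +1/(2!·1!·1!·1!·0!·2!) = 1/4
  k=3: −1/(3!·0!·0!·0!·1!·3!) = -1/36
Σ = 2/9  ⇒  CG² = 81/14·(2/9)² = 2/7
CG = +√(2/7) = +0.534522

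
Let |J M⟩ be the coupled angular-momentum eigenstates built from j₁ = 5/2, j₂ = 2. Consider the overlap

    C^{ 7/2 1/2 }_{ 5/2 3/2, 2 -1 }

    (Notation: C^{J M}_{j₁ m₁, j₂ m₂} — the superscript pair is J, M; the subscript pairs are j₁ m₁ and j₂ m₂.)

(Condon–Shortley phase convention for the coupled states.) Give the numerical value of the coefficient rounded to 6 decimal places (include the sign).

triangle: 1!*4!*3!/9! = 144/362880
(j±m)!: 4!*1!*1!*3!*4!*3! = 20736
prefactor² = (2J+1)*Δ*N² = 2304/35
  k=0: +1/(0!*1!*1!*1!*3!*2!) = 1/12
  k=1: −1/(1!*0!*0!*0!*4!*3!) = -1/144
Σ = 11/144  ⇒  CG² = 2304/35*(11/144)² = 121/315
CG = +√(121/315) = +0.619780

+√(121/315) = +0.619780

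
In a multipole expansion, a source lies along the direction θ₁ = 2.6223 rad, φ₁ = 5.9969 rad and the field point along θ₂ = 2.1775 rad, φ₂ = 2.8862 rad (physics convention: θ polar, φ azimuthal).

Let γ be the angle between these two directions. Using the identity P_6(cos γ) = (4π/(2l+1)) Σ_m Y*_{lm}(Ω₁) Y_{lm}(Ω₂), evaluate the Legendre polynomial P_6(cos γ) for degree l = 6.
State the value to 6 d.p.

Addition theorem: P_6(cos γ) = (4π/13) Σ_m Y*_{lm}(Ω₁) Y_{lm}(Ω₂), m = −6…6:
  [-6]  conj(Y_{6,-6})(Ω₁) = -0.00106 - 0.00714j ; Y_{6,-6}(Ω₂) = 0.00571 + 0.14840j ; Δ = 0.00105 - 0.00020j
  [-5]  conj(Y_{6,-5})(Ω₁) = -0.00608 + 0.04331j ; Y_{6,-5}(Ω₂) = 0.10341 + 0.34175j ; Δ = -0.01543 + 0.00240j
  [-4]  conj(Y_{6,-4})(Ω₁) = 0.06515 - 0.14370j ; Y_{6,-4}(Ω₂) = 0.21854 + 0.35707j ; Δ = 0.06555 - 0.00814j
  [-3]  conj(Y_{6,-3})(Ω₁) = -0.23891 + 0.27687j ; Y_{6,-3}(Ω₂) = 0.08546 + 0.08224j ; Δ = -0.04319 + 0.00401j
  [-2]  conj(Y_{6,-2})(Ω₁) = 0.41666 - 0.26858j ; Y_{6,-2}(Ω₂) = -0.26158 - 0.14658j ; Δ = -0.14836 + 0.00918j
  [-1]  conj(Y_{6,-1})(Ω₁) = -0.19334 + 0.05691j ; Y_{6,-1}(Ω₂) = -0.23621 - 0.06167j ; Δ = 0.04918 - 0.00152j
  [+0]  conj(Y_{6,0})(Ω₁) = -0.37496 + 0.00000j ; Y_{6,0}(Ω₂) = 0.24033 + 0.00000j ; Δ = -0.09012 + 0.00000j
  [+1]  conj(Y_{6,1})(Ω₁) = 0.19334 + 0.05691j ; Y_{6,1}(Ω₂) = 0.23621 - 0.06167j ; Δ = 0.04918 + 0.00152j
  [+2]  conj(Y_{6,2})(Ω₁) = 0.41666 + 0.26858j ; Y_{6,2}(Ω₂) = -0.26158 + 0.14658j ; Δ = -0.14836 - 0.00918j
  [+3]  conj(Y_{6,3})(Ω₁) = 0.23891 + 0.27687j ; Y_{6,3}(Ω₂) = -0.08546 + 0.08224j ; Δ = -0.04319 - 0.00401j
  [+4]  conj(Y_{6,4})(Ω₁) = 0.06515 + 0.14370j ; Y_{6,4}(Ω₂) = 0.21854 - 0.35707j ; Δ = 0.06555 + 0.00814j
  [+5]  conj(Y_{6,5})(Ω₁) = 0.00608 + 0.04331j ; Y_{6,5}(Ω₂) = -0.10341 + 0.34175j ; Δ = -0.01543 - 0.00240j
  [+6]  conj(Y_{6,6})(Ω₁) = -0.00106 + 0.00714j ; Y_{6,6}(Ω₂) = 0.00571 - 0.14840j ; Δ = 0.00105 + 0.00020j
Accumulated sum -0.27250 - 0.00000j; after 4π/(2l+1) scaling, -0.26341 - 0.00000j ⇒ P_6 = -0.263410

-0.263410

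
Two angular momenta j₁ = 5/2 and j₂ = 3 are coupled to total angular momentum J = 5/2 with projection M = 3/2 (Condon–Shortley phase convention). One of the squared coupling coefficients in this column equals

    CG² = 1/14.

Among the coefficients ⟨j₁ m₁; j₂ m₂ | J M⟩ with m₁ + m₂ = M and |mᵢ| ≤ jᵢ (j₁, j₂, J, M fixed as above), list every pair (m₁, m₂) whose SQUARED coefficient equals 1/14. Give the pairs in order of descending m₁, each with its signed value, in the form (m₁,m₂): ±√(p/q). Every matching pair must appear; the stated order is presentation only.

(-1/2,2): +√(1/14)

Admissible pairs with m₁+m₂ = M = 3/2: (-3/2,3), (-1/2,2), (1/2,1), (3/2,0), (5/2,-1)
  (m₁,m₂)=(5/2,-1): CG² = 2/7, CG = +√(2/7)
  (m₁,m₂)=(3/2,0): CG² = 7/30, CG = −√(7/30)
  (m₁,m₂)=(1/2,1): CG² = 1/35, CG = +√(1/35)
  (m₁,m₂)=(-1/2,2): CG² = 1/14, CG = +√(1/14)   ← matches the target
  (m₁,m₂)=(-3/2,3): CG² = 8/21, CG = −√(8/21)
Pairs with CG² = 1/14: (-1/2,2): +√(1/14)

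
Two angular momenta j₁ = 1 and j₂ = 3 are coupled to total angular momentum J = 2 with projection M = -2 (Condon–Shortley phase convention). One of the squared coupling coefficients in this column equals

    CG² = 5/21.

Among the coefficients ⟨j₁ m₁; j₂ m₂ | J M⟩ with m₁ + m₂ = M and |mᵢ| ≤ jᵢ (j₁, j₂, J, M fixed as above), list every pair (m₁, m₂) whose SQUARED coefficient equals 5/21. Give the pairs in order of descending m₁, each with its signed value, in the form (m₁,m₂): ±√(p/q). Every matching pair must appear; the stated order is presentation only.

Admissible pairs with m₁+m₂ = M = -2: (-1,-1), (0,-2), (1,-3)
  (m₁,m₂)=(1,-3): CG² = 5/7, CG = +√(5/7)
  (m₁,m₂)=(0,-2): CG² = 5/21, CG = −√(5/21)   ← matches the target
  (m₁,m₂)=(-1,-1): CG² = 1/21, CG = +√(1/21)
Pairs with CG² = 5/21: (0,-2): −√(5/21)

(0,-2): −√(5/21)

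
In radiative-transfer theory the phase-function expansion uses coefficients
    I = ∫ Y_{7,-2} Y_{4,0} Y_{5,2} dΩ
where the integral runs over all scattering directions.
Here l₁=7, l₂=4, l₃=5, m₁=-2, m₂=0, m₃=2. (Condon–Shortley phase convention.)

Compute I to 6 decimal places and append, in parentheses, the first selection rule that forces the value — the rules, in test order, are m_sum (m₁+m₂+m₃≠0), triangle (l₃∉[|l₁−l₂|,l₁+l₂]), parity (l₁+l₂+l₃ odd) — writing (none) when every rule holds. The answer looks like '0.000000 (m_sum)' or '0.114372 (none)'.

Rules hold: Σm=0, L=16 even, 3≤5≤11.
N = 15·9·11 = 1485
Δ = 6!·8!·2!/17! = 1/6126120
Racah Σ t=2..4: t=2:+1/69120 t=3:−1/20736 t=4:+1/69120 = -1/51840
⇒ 3j(7 4 5; 0 0 0)² = 280/21879, sgn +1
Racah Σ t=2..4: t=2:+1/483840 t=3:−1/51840 t=4:+1/69120 = -1/362880
⇒ 3j(7 4 5; -2 0 2)² = 16/17017, sgn +1
4πI² = N·(3j₀)²·(3jₘ)² = 9600/537251
I = +1·√(0.0178687/4π) = 0.03770874
No selection rule forces the value: the integral is nonzero (none).

0.037709 (none)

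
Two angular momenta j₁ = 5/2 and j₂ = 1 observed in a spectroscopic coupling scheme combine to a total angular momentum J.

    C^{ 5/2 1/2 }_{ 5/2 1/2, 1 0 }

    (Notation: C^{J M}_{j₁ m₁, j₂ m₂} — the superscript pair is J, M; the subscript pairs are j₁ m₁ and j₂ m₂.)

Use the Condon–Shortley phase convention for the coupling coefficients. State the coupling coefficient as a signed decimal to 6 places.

j₁+j₂−J=1  J+j₁−j₂=4  J−j₁+j₂=1  j₁+j₂+J+1=7
(j₁±m₁, j₂±m₂, J±M) = (3,2,1,1,3,2)
P² = 144/35
sum k=0..1:
  [0] +1/4 = 1/4
  [1] −1/6 = -1/6
S = 1/12
C² = P²·S² = 1/35 ; C = +0.169031

+0.169031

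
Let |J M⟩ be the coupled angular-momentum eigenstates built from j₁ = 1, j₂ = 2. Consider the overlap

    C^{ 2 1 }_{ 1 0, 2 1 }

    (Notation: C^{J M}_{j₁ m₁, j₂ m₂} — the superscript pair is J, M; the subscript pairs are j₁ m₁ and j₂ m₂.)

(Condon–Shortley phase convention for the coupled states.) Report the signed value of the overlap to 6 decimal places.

-0.408248  (= −√(1/6))

triangle: 1!·1!·3!/6! = 6/720
(j±m)!: 1!·1!·3!·1!·3!·1! = 36
prefactor² = (2J+1)·Δ·N² = 3/2
  k=0: +1/(0!·1!·1!·3!·0!·0!) = 1/6
  k=1: −1/(1!·0!·0!·2!·1!·1!) = -1/2
Σ = -1/3  ⇒  CG² = 3/2·(-1/3)² = 1/6
CG = −√(1/6) = -0.408248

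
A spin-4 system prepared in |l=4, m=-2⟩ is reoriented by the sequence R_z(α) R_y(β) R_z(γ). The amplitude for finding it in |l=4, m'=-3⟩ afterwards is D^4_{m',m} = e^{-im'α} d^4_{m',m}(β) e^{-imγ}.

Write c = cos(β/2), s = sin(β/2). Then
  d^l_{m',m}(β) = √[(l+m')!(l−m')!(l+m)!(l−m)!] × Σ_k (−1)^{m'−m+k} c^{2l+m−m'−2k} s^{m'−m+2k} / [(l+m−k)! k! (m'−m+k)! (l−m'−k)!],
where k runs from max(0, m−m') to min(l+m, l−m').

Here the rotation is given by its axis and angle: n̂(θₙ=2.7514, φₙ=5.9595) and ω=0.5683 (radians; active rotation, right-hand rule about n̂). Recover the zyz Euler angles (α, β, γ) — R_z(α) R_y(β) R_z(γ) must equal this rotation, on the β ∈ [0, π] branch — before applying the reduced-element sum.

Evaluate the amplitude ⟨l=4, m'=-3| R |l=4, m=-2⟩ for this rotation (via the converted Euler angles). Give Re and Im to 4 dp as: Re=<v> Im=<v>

Re=-0.3691 Im=0.0266

Axis–angle → zyz. n̂ = (sinθₙcosφₙ, sinθₙsinφₙ, cosθₙ) = (+0.360614, -0.120980, -0.924836), ω = 0.5683.
R = I cosω + sinω [n̂]ₓ + (1−cosω) n̂n̂ᵀ gives
  R = [+0.863258, +0.490889, -0.117534; -0.504604, +0.845118, -0.176496; +0.012690, +0.211669, +0.977259]
β = atan2(√(R₁₃²+R₂₃²), R₃₃) = 0.213671; α = atan2(R₂₃, R₁₃) mod 2π = 4.124898; γ = atan2(R₃₂, −R₃₁) mod 2π = 1.630676
First d^4_{-3,-2}(β=0.2137), then the phase factors e^{-i(-3)α} and e^{-i(-2)γ}:
With c≡cos(β/2)=0.994298 and s≡sin(β/2)=0.106633, N=[1·5040·2·720]^{1/2}=2693.993318
k: max(0,(-2)−(-3))=1 … min(4+(-2),4−(-3))=2
  k=1: (−1)^0·2693.9933/(720)·0.9943^7·0.1066^1 = +0.383329
  k=2: (−1)^1·2693.9933/(240)·0.9943^5·0.1066^3 = -0.013226
d^4_{-3,-2}(0.2137) = +0.383329 -0.013226 = +0.370102
D = (+0.981686-0.190506i)·(+0.370102)·(-0.992837-0.119473i) = -0.369146+0.026594i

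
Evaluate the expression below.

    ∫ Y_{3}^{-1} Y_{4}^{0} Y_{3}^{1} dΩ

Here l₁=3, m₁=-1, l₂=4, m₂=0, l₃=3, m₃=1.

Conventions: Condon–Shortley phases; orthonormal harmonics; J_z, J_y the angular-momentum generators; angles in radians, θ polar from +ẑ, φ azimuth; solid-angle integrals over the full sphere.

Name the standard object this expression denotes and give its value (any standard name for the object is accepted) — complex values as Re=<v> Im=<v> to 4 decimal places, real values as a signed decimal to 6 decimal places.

Gaunt coefficient, -0.025645

This is a Gaunt coefficient — the integral of a triple product of spherical harmonics over the sphere.
Rules hold: Σm=0, L=10 even, 1≤3≤7.
N = 7·9·7 = 441
Δ = 4!·2!·4!/11! = 1/34650
Racah Σ t=1..3: t=1:−1/72 t=2:+1/16 t=3:−1/72 = 5/144
⇒ 3j(3 4 3; 0 0 0)² = 2/77, sgn -1
Racah Σ t=2..4: t=2:+1/32 t=3:−1/36 t=4:+1/1152 = 5/1152
⇒ 3j(3 4 3; -1 0 1)² = 1/1386, sgn +1
4πI² = N·(3j₀)²·(3jₘ)² = 1/121
I = -1·√(0.00826446/4π) = -0.02564498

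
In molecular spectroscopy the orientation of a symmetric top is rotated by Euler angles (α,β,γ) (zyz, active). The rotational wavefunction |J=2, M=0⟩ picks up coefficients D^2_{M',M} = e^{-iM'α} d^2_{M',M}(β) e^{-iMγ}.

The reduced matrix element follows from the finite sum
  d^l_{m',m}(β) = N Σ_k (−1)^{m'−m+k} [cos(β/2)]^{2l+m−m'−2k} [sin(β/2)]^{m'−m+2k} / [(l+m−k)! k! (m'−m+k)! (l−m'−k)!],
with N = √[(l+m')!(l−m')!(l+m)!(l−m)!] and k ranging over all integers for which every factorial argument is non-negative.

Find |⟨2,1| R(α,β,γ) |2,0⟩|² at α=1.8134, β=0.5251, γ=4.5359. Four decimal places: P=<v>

First d^2_{1,0}(β=0.5251), then the phase factors e^{-i(1)α} and e^{-i(0)γ}:
With c≡cos(β/2)=0.965731 and s≡sin(β/2)=0.259544, N=[6·1·2·2]^{1/2}=4.898979
Admissible k: 0..1 (factorial args all ≥0)
  k=0: (−1)^1·4.8990/(2)·0.9657^3·0.2595^1 = -0.572606
  k=1: (−1)^2·4.8990/(2)·0.9657^1·0.2595^3 = +0.041359
d^2_{1,0}(0.5251) = -0.572606 +0.041359 = -0.531247
|D^2_{1,0}|² = |d^2_{1,0}(β)|² = (-0.531247)² = 0.282223 (the z-rotation phases have unit modulus)

P=0.2822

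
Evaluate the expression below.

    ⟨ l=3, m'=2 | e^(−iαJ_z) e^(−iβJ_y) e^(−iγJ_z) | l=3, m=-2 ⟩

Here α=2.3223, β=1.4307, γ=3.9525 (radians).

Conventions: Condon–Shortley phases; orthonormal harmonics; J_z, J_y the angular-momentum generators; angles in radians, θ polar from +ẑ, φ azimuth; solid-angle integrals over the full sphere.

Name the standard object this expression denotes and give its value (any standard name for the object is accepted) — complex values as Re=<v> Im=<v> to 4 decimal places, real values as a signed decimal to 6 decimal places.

This is a Wigner D-matrix element — the rotation-matrix element ⟨l m'| R(α,β,γ) |l m⟩ in the angular-momentum basis.
Split into d^3_{2,-2}(β=1.4307) × two z-phases.
c=cos(1.430700/2)=0.754864, s=sin(1.430700/2)=0.655882; N=√[120·1·1·120]=120.000000
The bounds max(0,m−m')=0 and min(l+m,l−m')=1 give 2 terms
  k=0: (−1)^4·120.0000/(24)·0.7549^2·0.6559^4 = +0.527241
  k=1: (−1)^5·120.0000/(120)·0.7549^0·0.6559^6 = -0.079607
d^3_{2,-2}(1.4307) = +0.527241 -0.079607 = +0.447634
Attach z-rotation phases: D = e^{-i(2)(2.3223)}·(+0.447634)·e^{-i(-2)(3.9525)} = -0.444478-0.053057i

Wigner D-matrix element, Re=-0.4445 Im=-0.0531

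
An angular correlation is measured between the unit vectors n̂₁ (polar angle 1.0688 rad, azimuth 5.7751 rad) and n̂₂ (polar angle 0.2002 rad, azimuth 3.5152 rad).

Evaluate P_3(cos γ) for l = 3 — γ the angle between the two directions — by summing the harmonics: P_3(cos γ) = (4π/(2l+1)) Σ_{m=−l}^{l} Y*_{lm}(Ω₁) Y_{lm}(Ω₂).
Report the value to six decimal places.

Addition theorem: P_3(cos γ) = (4π/7) Σ_m Y*_{lm}(Ω₁) Y_{lm}(Ω₂), m = −3…3:
  m=-3: (0.01308 - 0.28076j) × (-0.00143 + 0.00295j) = 0.00081 + 0.00044j  (running Σ = 0.00081 + 0.00044j)
  m=-2: (0.19901 - 0.32125j) × (0.02906 - 0.02692j) = -0.00286 - 0.01469j  (running Σ = -0.00205 - 0.01425j)
  m=-1: (0.03902 - 0.02173j) × (-0.22751 + 0.08919j) = -0.00694 + 0.00842j  (running Σ = -0.00899 - 0.00583j)
  m=0: (-0.33082 + 0.00000j) × (0.65913 + 0.00000j) = -0.21805 + 0.00000j  (running Σ = -0.22705 - 0.00583j)
  m=1: (-0.03902 - 0.02173j) × (0.22751 + 0.08919j) = -0.00694 - 0.00842j  (running Σ = -0.23399 - 0.01425j)
  m=2: (0.19901 + 0.32125j) × (0.02906 + 0.02692j) = -0.00286 + 0.01469j  (running Σ = -0.23685 + 0.00044j)
  m=3: (-0.01308 - 0.28076j) × (0.00143 + 0.00295j) = 0.00081 - 0.00044j  (running Σ = -0.23604 - 0.00000j)
Accumulated sum -0.23604 - 0.00000j; after 4π/(2l+1) scaling, -0.42374 - 0.00000j ⇒ P_3 = -0.423738

-0.423738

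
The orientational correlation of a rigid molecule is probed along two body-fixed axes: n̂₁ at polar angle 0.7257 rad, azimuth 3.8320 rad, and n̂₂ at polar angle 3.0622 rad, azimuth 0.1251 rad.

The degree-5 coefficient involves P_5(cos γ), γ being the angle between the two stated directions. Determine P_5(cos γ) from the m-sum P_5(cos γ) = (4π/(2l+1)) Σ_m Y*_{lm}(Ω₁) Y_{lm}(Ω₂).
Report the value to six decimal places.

Addition theorem: P_5(cos γ) = (4π/11) Σ_m Y*_{lm}(Ω₁) Y_{lm}(Ω₂), m = −5…5:
  m=-5: (0.056898, 0.018254) × (0.000001, -0.000001) = (0.000000, -0.000000)  (running Σ = (0.000000, -0.000000))
  m=-4: (-0.197792, 0.078992) × (-0.000051, 0.000028) = (0.000008, -0.000010)  (running Σ = (0.000008, -0.000010))
  m=-3: (0.195818, -0.358080) × (0.001275, -0.000502) = (0.000070, -0.000555)  (running Σ = (0.000078, -0.000565))
  m=-2: (0.071561, 0.372131) × (-0.020397, 0.005213) = (-0.003399, -0.007217)  (running Σ = (-0.003322, -0.007782))
  m=-1: (0.042382, 0.035009) × (0.197205, -0.024800) = (0.009226, 0.005853)  (running Σ = (0.005905, -0.001929))
  m=0: (-0.388725, -0.000000) × (-0.891882, 0.000000) = (0.346696, 0.000000)  (running Σ = (0.352601, -0.001929))
  m=1: (-0.042382, 0.035009) × (-0.197205, -0.024800) = (0.009226, -0.005853)  (running Σ = (0.361827, -0.007782))
  m=2: (0.071561, -0.372131) × (-0.020397, -0.005213) = (-0.003399, 0.007217)  (running Σ = (0.358428, -0.000565))
  m=3: (-0.195818, -0.358080) × (-0.001275, -0.000502) = (0.000070, 0.000555)  (running Σ = (0.358498, -0.000010))
  m=4: (-0.197792, -0.078992) × (-0.000051, -0.000028) = (0.000008, 0.000010)  (running Σ = (0.358506, -0.000000))
  m=5: (-0.056898, 0.018254) × (-0.000001, -0.000001) = (0.000000, 0.000000)  (running Σ = (0.358506, 0.000000))
Σ over m = (0.358506, 0.000000); ×(4π/11) → (0.409556, 0.000000). Real part: 0.409556

0.409556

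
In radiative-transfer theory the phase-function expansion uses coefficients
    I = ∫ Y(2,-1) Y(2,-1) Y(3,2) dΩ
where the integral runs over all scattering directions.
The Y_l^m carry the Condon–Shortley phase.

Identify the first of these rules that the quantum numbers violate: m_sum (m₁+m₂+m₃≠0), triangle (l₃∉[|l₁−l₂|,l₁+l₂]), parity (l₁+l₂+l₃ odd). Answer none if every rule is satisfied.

parity

Σmᵢ = 0  ✓
l₃∈[|l₁−l₂|,l₁+l₂]=[0,4], have l₃=3  ✓
Σlᵢ = 7 ⇒ odd  ✗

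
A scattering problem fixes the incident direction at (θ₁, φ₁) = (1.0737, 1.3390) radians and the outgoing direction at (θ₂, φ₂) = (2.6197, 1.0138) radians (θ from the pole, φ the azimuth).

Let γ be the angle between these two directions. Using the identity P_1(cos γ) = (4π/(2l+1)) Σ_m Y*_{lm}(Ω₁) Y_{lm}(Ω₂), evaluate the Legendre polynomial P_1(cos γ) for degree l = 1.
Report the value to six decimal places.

0.001827

Summing Y*_{l m}(θ₁,φ₁)·Y_{l m}(θ₂,φ₂) over m ∈ [−1, 1]; prefactor 4π/(2·1+1) = 4.188790:
  m=-1: Y*=0.06976 + 0.29556j  Y=0.09105 - 0.14620j  product 0.04956 + 0.01671j
  m=+0: Y*=0.23300 + 0.00000j  Y=-0.42356 + 0.00000j  product -0.09869 + 0.00000j
  m=+1: Y*=-0.06976 + 0.29556j  Y=-0.09105 - 0.14620j  product 0.04956 - 0.01671j
Total Σ_m = 0.00044 + 0.00000j. Multiply by 4.188790: 0.00183 + 0.00000j. P_1(cos γ) = 0.001827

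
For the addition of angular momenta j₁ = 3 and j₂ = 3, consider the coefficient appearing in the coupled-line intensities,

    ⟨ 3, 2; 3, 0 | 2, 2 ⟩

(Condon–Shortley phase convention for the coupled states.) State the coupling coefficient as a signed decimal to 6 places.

j₁+j₂−J=4  J+j₁−j₂=2  J−j₁+j₂=2  j₁+j₂+J+1=9
(j₁±m₁, j₂±m₂, J±M) = (5,1,3,3,4,0)
P² = 960/7
sum k=1..1:
  [1] −1/24 = -1/24
S = -1/24
C² = P²·S² = 5/21 ; C = -0.487950

-0.487950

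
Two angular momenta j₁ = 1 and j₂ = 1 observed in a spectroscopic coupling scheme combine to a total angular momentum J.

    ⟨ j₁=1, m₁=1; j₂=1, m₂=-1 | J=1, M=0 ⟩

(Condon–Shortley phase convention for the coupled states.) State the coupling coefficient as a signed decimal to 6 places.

j₁+j₂−J=1  J+j₁−j₂=1  J−j₁+j₂=1  j₁+j₂+J+1=4
(j₁±m₁, j₂±m₂, J±M) = (2,0,0,2,1,1)
P² = 1/2
sum k=0..0:
  [0] +1/1 = 1
S = 1
C² = P²·S² = 1/2 ; C = +0.707107

+0.707107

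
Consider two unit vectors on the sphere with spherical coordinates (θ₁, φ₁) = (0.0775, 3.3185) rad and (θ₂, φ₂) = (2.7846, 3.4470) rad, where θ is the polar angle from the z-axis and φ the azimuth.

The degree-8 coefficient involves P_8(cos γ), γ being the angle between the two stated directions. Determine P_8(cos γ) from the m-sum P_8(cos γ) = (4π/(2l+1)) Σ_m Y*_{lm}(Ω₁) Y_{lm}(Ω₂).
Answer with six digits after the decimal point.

-0.405063

Term-by-term m-sum for l=8 (normalisation 4π/17 = 0.739198):
  [-8]  conj(Y_{8,-8})(Ω₁) = 0.00000 + 0.00000j ; Y_{8,-8}(Ω₂) = -0.00009 - 0.00007j ; Δ = 0.00000 - 0.00000j
  [-7]  conj(Y_{8,-7})(Ω₁) = -0.00000 - 0.00000j ; Y_{8,-7}(Ω₂) = -0.00066 - 0.00104j ; Δ = -0.00000 + 0.00000j
  [-6]  conj(Y_{8,-6})(Ω₁) = 0.00000 + 0.00000j ; Y_{8,-6}(Ω₂) = -0.00216 - 0.00806j ; Δ = 0.00000 - 0.00000j
  [-5]  conj(Y_{8,-5})(Ω₁) = -0.00002 - 0.00002j ; Y_{8,-5}(Ω₂) = 0.00177 - 0.04034j ; Δ = -0.00000 + 0.00000j
  [-4]  conj(Y_{8,-4})(Ω₁) = 0.00036 + 0.00031j ; Y_{8,-4}(Ω₂) = 0.04879 - 0.13401j ; Δ = 0.00006 - 0.00003j
  [-3]  conj(Y_{8,-3})(Ω₁) = -0.00547 - 0.00321j ; Y_{8,-3}(Ω₂) = 0.21756 - 0.28348j ; Δ = -0.00210 + 0.00085j
  [-2]  conj(Y_{8,-2})(Ω₁) = 0.05614 + 0.02074j ; Y_{8,-2}(Ω₂) = 0.46825 - 0.32784j ; Δ = 0.03309 - 0.00870j
  [-1]  conj(Y_{8,-1})(Ω₁) = -0.35666 - 0.06376j ; Y_{8,-1}(Ω₂) = 0.36788 - 0.11598j ; Δ = -0.13860 + 0.01791j
  [+0]  conj(Y_{8,0})(Ω₁) = 1.04069 + 0.00000j ; Y_{8,0}(Ω₂) = -0.31985 + 0.00000j ; Δ = -0.33286 + 0.00000j
  [+1]  conj(Y_{8,1})(Ω₁) = 0.35666 - 0.06376j ; Y_{8,1}(Ω₂) = -0.36788 - 0.11598j ; Δ = -0.13860 - 0.01791j
  [+2]  conj(Y_{8,2})(Ω₁) = 0.05614 - 0.02074j ; Y_{8,2}(Ω₂) = 0.46825 + 0.32784j ; Δ = 0.03309 + 0.00870j
  [+3]  conj(Y_{8,3})(Ω₁) = 0.00547 - 0.00321j ; Y_{8,3}(Ω₂) = -0.21756 - 0.28348j ; Δ = -0.00210 - 0.00085j
  [+4]  conj(Y_{8,4})(Ω₁) = 0.00036 - 0.00031j ; Y_{8,4}(Ω₂) = 0.04879 + 0.13401j ; Δ = 0.00006 + 0.00003j
  [+5]  conj(Y_{8,5})(Ω₁) = 0.00002 - 0.00002j ; Y_{8,5}(Ω₂) = -0.00177 - 0.04034j ; Δ = -0.00000 - 0.00000j
  [+6]  conj(Y_{8,6})(Ω₁) = 0.00000 - 0.00000j ; Y_{8,6}(Ω₂) = -0.00216 + 0.00806j ; Δ = 0.00000 + 0.00000j
  [+7]  conj(Y_{8,7})(Ω₁) = 0.00000 - 0.00000j ; Y_{8,7}(Ω₂) = 0.00066 - 0.00104j ; Δ = -0.00000 - 0.00000j
  [+8]  conj(Y_{8,8})(Ω₁) = 0.00000 - 0.00000j ; Y_{8,8}(Ω₂) = -0.00009 + 0.00007j ; Δ = 0.00000 + 0.00000j
Total Σ_m = -0.54798 + 0.00000j. Multiply by 0.739198: -0.40506 + 0.00000j. P_8(cos γ) = -0.405063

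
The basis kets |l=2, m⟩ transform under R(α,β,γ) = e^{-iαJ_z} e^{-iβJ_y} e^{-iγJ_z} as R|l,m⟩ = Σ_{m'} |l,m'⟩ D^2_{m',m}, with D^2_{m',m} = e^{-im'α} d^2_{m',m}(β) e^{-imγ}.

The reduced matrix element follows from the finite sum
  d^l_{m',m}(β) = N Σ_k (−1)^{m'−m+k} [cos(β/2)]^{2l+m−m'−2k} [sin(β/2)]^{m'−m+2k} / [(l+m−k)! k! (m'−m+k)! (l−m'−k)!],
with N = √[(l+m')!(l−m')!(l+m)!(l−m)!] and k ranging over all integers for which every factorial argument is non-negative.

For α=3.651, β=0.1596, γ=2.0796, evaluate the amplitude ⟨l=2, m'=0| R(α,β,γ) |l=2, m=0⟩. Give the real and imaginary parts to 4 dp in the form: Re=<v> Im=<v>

First d^2_{0,0}(β=0.1596), then the phase factors e^{-i(0)α} and e^{-i(0)γ}:
c=cos(0.159600/2)=0.996818, s=sin(0.159600/2)=0.079715; N=√[2·2·2·2]=4.000000
Admissible k: 0..2 (factorial args all ≥0)
  k=0: (−1)^0·4.0000/(4)·0.9968^4·0.0797^0 = +0.987331
  k=1: (−1)^1·4.0000/(1)·0.9968^2·0.0797^2 = -0.025257
  k=2: (−1)^2·4.0000/(4)·0.9968^0·0.0797^4 = +0.000040
d^2_{0,0}(0.1596) = +0.987331 -0.025257 +0.000040 = +0.962115
D = (+1.000000+0.000000i)·(+0.962115)·(+1.000000+0.000000i) = +0.962115+0.000000i

Re=0.9621 Im=0.0000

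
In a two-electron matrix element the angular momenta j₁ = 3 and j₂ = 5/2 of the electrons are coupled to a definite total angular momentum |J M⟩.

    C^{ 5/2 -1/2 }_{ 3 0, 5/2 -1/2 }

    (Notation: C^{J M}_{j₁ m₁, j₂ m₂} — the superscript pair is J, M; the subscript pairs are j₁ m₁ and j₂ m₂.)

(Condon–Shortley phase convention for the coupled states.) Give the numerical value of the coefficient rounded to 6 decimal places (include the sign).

-0.276026

√[6·3!3!2!/9! · 3!3!2!3!2!3!] = √(216/35)
  +(−1)^0/∏(0,3,3,2,0,0)! = 1/72  (running 1/72)
  +(−1)^1/∏(1,2,2,1,1,1)! = -1/4  (running -17/72)
  +(−1)^2/∏(2,1,1,0,2,2)! = 1/8  (running -1/9)
⟨..|..⟩ = √(216/35)·(-1/9) = -0.276026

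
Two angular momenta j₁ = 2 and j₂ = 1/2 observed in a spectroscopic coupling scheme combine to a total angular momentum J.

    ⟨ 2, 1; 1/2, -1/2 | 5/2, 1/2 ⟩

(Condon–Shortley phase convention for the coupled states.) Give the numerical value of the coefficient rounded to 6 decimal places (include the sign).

√[6·0!4!1!/6! · 3!1!0!1!3!2!] = √(72/5)
  +(−1)^0/∏(0,0,1,0,3,1)! = 1/6  (running 1/6)
⟨..|..⟩ = √(72/5)·(1/6) = +0.632456

+√(2/5) = +0.632456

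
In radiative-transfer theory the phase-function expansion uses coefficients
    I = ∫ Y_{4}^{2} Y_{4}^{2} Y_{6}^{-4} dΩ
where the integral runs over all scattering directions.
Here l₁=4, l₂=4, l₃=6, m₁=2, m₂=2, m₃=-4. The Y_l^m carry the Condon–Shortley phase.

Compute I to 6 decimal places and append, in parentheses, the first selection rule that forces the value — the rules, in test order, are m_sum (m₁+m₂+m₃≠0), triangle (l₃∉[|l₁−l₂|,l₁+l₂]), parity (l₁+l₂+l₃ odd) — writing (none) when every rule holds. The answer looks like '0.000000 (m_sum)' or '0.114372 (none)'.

0.159678 (none)

m-sum 0 ✓  L=14 even ✓  0≤6≤8 ✓
Π(2lᵢ+1) = 9×9×13 = 1053
triangle coeff Δ(4,4,6) = 1/1261260
Σ_t [0,2]: t=0:+1/4608 t=1:−1/1296 t=2:+1/4608 = -7/20736
(3j)²=20/1287 [(4 4 6; 0 0 0)], sign=-1
Σ_t [0,2]: t=0:+1/69120 t=1:−1/14400 t=2:+1/69120 = -7/172800
(3j)²=14/715 [(4 4 6; 2 2 -4)], sign=-1
⇒ 4πI² = 504/1573
I = (+1)√(504/1573/(4π)) = 0.15967833
No selection rule forces the value: the integral is nonzero (none).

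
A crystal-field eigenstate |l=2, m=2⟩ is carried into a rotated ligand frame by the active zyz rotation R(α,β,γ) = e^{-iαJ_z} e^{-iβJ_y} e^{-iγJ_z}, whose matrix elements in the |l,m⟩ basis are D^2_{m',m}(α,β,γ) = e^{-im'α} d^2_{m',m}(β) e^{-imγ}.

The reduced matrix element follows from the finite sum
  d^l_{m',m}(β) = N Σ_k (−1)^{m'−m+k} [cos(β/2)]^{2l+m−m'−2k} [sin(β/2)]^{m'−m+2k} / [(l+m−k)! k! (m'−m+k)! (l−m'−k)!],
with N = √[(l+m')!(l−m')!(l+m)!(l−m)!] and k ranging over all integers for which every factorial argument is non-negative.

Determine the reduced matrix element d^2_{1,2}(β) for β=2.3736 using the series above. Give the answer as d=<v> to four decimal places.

d^2_{1,2}(β=2.3736) via the finite sum:
With c≡cos(β/2)=0.374629 and s≡sin(β/2)=0.927175, N=[6·1·24·1]^{1/2}=12.000000
k∈{1} keeps every argument non-negative
  k=1: (−1)^0·12.0000/(6)·0.3746^3·0.9272^1 = +0.097498
d^2_{1,2}(2.3736) = +0.097498

d=0.0975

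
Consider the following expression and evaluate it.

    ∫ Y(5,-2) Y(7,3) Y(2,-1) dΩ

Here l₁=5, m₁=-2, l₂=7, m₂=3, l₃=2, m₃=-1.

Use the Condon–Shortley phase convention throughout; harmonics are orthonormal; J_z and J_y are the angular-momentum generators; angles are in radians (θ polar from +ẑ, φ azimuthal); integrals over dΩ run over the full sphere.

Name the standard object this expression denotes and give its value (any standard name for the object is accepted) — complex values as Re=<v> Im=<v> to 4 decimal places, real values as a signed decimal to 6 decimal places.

Gaunt coefficient, -0.248277

This is a Gaunt coefficient — the integral of a triple product of spherical harmonics over the sphere.
Checks pass: Σm=0; 14 even; l₃=2∈[2,12].
(2·5+1)(2·7+1)(2·2+1) = 825
Δ: 10! 0! 4! / 15! → 1/15015
sum: t=5:−1/57600 = -1/57600
3j²(5 7 2; 0 0 0) = Δ·Π!·Σ² = 21/715  (sign -1)
sum: t=7:−1/181440 = -1/181440
3j²(5 7 2; -2 3 -1) = Δ·Π!·Σ² = 32/1001  (sign +1)
combine: 4πI² = 825·21/715·32/1001 = 1440/1859
take √, sign -1: I = -0.24827707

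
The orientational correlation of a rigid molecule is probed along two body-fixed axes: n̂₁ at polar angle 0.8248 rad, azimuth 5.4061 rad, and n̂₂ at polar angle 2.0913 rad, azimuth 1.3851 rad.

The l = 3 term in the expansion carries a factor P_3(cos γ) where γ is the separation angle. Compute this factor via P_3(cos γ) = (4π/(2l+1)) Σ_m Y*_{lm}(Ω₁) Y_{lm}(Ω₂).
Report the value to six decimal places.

0.086993

Addition theorem: P_3(cos γ) = (4π/7) Σ_m Y*_{lm}(Ω₁) Y_{lm}(Ω₂), m = −3…3:
  [-3]  conj(Y_{3,-3})(Ω₁) = (-0.144209, -0.080729) ; Y_{3,-3}(Ω₂) = (-0.144047, 0.231252) ; Δ = (0.039442, -0.021720)
  [-2]  conj(Y_{3,-2})(Ω₁) = (-0.068219, -0.367842) ; Y_{3,-2}(Ω₂) = (0.356467, 0.138832) ; Δ = (0.026750, -0.140595)
  [-1]  conj(Y_{3,-1})(Ω₁) = (0.197771, -0.237822) ; Y_{3,-1}(Ω₂) = (0.012249, -0.065204) ; Δ = (-0.013084, -0.015809)
  [+0]  conj(Y_{3,0})(Ω₁) = (-0.176484, -0.000000) ; Y_{3,0}(Ω₂) = (0.327260, 0.000000) ; Δ = (-0.057756, -0.000000)
  [+1]  conj(Y_{3,1})(Ω₁) = (-0.197771, -0.237822) ; Y_{3,1}(Ω₂) = (-0.012249, -0.065204) ; Δ = (-0.013084, 0.015809)
  [+2]  conj(Y_{3,2})(Ω₁) = (-0.068219, 0.367842) ; Y_{3,2}(Ω₂) = (0.356467, -0.138832) ; Δ = (0.026750, 0.140595)
  [+3]  conj(Y_{3,3})(Ω₁) = (0.144209, -0.080729) ; Y_{3,3}(Ω₂) = (0.144047, 0.231252) ; Δ = (0.039442, 0.021720)
Accumulated sum (0.048459, -0.000000); after 4π/(2l+1) scaling, (0.086993, -0.000000) ⇒ P_3 = 0.086993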